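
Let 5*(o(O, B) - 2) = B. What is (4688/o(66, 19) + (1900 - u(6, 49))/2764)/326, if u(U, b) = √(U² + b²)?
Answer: 16210815/6532714 - √2437/901064 ≈ 2.4814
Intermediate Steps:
o(O, B) = 2 + B/5
(4688/o(66, 19) + (1900 - u(6, 49))/2764)/326 = (4688/(2 + (⅕)*19) + (1900 - √(6² + 49²))/2764)/326 = (4688/(2 + 19/5) + (1900 - √(36 + 2401))*(1/2764))*(1/326) = (4688/(29/5) + (1900 - √2437)*(1/2764))*(1/326) = (4688*(5/29) + (475/691 - √2437/2764))*(1/326) = (23440/29 + (475/691 - √2437/2764))*(1/326) = (16210815/20039 - √2437/2764)*(1/326) = 16210815/6532714 - √2437/901064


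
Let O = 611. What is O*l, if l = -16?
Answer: -9776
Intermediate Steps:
O*l = 611*(-16) = -9776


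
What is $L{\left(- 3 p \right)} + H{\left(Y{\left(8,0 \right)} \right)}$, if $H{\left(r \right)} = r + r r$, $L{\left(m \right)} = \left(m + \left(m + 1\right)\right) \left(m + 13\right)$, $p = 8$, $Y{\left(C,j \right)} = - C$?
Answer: $573$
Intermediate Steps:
$L{\left(m \right)} = \left(1 + 2 m\right) \left(13 + m\right)$ ($L{\left(m \right)} = \left(m + \left(1 + m\right)\right) \left(13 + m\right) = \left(1 + 2 m\right) \left(13 + m\right)$)
$H{\left(r \right)} = r + r^{2}$
$L{\left(- 3 p \right)} + H{\left(Y{\left(8,0 \right)} \right)} = \left(13 + 2 \left(\left(-3\right) 8\right)^{2} + 27 \left(\left(-3\right) 8\right)\right) + \left(-1\right) 8 \left(1 - 8\right) = \left(13 + 2 \left(-24\right)^{2} + 27 \left(-24\right)\right) - 8 \left(1 - 8\right) = \left(13 + 2 \cdot 576 - 648\right) - -56 = \left(13 + 1152 - 648\right) + 56 = 517 + 56 = 573$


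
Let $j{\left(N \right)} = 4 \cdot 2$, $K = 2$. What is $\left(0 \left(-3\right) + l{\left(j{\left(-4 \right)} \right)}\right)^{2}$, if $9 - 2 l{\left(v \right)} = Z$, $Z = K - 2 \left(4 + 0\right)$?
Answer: $\frac{225}{4} \approx 56.25$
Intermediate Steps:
$j{\left(N \right)} = 8$
$Z = -6$ ($Z = 2 - 2 \left(4 + 0\right) = 2 - 8 = -6$)
$l{\left(v \right)} = \frac{15}{2}$ ($l{\left(v \right)} = \frac{9}{2} - -3 = \frac{9}{2} + 3 = \frac{15}{2}$)
$\left(0 \left(-3\right) + l{\left(j{\left(-4 \right)} \right)}\right)^{2} = \left(0 \left(-3\right) + \frac{15}{2}\right)^{2} = \left(0 + \frac{15}{2}\right)^{2} = \left(\frac{15}{2}\right)^{2} = \frac{225}{4}$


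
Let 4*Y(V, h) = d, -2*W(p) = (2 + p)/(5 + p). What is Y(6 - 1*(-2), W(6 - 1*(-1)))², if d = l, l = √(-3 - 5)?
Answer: -½ ≈ -0.50000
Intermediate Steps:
W(p) = -(2 + p)/(2*(5 + p))
l = 2*I*√2 (l = √(-8) = 2*I*√2 ≈ 2.8284*I)
d = 2*I*√2 ≈ 2.8284*I
Y(V, h) = I*√2/2 (Y(V, h) = (2*I*√2)/4 = I*√2/2)
Y(6 - 1*(-2), W(6 - 1*(-1)))² = (I*√2/2)² = -½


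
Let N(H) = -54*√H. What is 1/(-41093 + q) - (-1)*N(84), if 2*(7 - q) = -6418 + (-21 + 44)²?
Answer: -2/76283 - 108*√21 ≈ -494.92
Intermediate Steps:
q = 5903/2 (q = 7 - (-6418 + (-21 + 44)²)/2 = 7 - (-6418 + 23²)/2 = 7 - (-6418 + 529)/2 = 7 - ½*(-5889) = 7 + 5889/2 = 5903/2 ≈ 2951.5)
1/(-41093 + q) - (-1)*N(84) = 1/(-41093 + 5903/2) - (-1)*(-108*√21) = 1/(-76283/2) - (-1)*(-108*√21) = -2/76283 - (-1)*(-108*√21) = -2/76283 - 108*√21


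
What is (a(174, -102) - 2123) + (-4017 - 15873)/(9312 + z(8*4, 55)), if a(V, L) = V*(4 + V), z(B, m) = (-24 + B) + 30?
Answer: 1586578/55 ≈ 28847.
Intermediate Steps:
z(B, m) = 6 + B
(a(174, -102) - 2123) + (-4017 - 15873)/(9312 + z(8*4, 55)) = (174*(4 + 174) - 2123) + (-4017 - 15873)/(9312 + (6 + 8*4)) = (174*178 - 2123) - 19890/(9312 + (6 + 32)) = (30972 - 2123) - 19890/(9312 + 38) = 28849 - 19890/9350 = 28849 - 19890*1/9350 = 28849 - 117/55 = 1586578/55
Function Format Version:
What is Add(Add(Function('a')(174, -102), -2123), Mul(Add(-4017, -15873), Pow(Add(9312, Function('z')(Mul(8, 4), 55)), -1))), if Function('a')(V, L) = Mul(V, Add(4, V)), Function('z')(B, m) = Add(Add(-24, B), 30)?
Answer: Rational(1586578, 55) ≈ 28847.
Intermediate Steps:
Function('z')(B, m) = Add(6, B)
Add(Add(Function('a')(174, -102), -2123), Mul(Add(-4017, -15873), Pow(Add(9312, Function('z')(Mul(8, 4), 55)), -1))) = Add(Add(Mul(174, Add(4, 174)), -2123), Mul(Add(-4017, -15873), Pow(Add(9312, Add(6, Mul(8, 4))), -1))) = Add(Add(Mul(174, 178), -2123), Mul(-19890, Pow(Add(9312, Add(6, 32)), -1))) = Add(Add(30972, -2123), Mul(-19890, Pow(Add(9312, 38), -1))) = Add(28849, Mul(-19890, Pow(9350, -1))) = Add(28849, Mul(-19890, Rational(1, 9350))) = Add(28849, Rational(-117, 55)) = Rational(1586578, 55)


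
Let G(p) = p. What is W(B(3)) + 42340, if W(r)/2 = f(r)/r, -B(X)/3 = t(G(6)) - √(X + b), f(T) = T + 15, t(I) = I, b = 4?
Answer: 1227858/29 - 10*√7/29 ≈ 42339.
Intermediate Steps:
f(T) = 15 + T
B(X) = -18 + 3*√(4 + X) (B(X) = -3*(6 - √(X + 4)) = -3*(6 - √(4 + X)) = -18 + 3*√(4 + X))
W(r) = 2*(15 + r)/r (W(r) = 2*((15 + r)/r) = 2*(15 + r)/r)
W(B(3)) + 42340 = (2 + 30/(-18 + 3*√(4 + 3))) + 42340 = (2 + 30/(-18 + 3*√7)) + 42340 = 42342 + 30/(-18 + 3*√7)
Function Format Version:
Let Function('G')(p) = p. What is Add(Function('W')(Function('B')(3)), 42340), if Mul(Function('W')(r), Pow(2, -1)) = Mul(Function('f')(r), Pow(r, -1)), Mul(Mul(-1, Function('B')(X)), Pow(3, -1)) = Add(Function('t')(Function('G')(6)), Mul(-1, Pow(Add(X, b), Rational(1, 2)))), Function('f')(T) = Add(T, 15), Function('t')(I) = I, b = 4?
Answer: Add(Rational(1227858, 29), Mul(Rational(-10, 29), Pow(7, Rational(1, 2)))) ≈ 42339.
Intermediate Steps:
Function('f')(T) = Add(15, T)
Function('B')(X) = Add(-18, Mul(3, Pow(Add(4, X), Rational(1, 2)))) (Function('B')(X) = Mul(-3, Add(6, Mul(-1, Pow(Add(X, 4), Rational(1, 2))))) = Mul(-3, Add(6, Mul(-1, Pow(Add(4, X), Rational(1, 2))))) = Add(-18, Mul(3, Pow(Add(4, X), Rational(1, 2)))))
Function('W')(r) = Mul(2, Pow(r, -1), Add(15, r)) (Function('W')(r) = Mul(2, Mul(Add(15, r), Pow(r, -1))) = Mul(2, Mul(Pow(r, -1), Add(15, r))) = Mul(2, Pow(r, -1), Add(15, r)))
Add(Function('W')(Function('B')(3)), 42340) = Add(Add(2, Mul(30, Pow(Add(-18, Mul(3, Pow(Add(4, 3), Rational(1, 2)))), -1))), 42340) = Add(Add(2, Mul(30, Pow(Add(-18, Mul(3, Pow(7, Rational(1, 2)))), -1))), 42340) = Add(42342, Mul(30, Pow(Add(-18, Mul(3, Pow(7, Rational(1, 2)))), -1)))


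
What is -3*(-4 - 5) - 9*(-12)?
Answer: 135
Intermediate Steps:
-3*(-4 - 5) - 9*(-12) = -3*(-9) + 108 = 27 + 108 = 135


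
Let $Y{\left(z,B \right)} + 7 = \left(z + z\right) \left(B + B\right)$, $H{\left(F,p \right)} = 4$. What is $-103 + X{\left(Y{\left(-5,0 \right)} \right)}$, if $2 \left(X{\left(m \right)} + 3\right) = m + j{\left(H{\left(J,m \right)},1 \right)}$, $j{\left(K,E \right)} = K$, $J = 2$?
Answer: $- \frac{215}{2} \approx -107.5$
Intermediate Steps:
$Y{\left(z,B \right)} = -7 + 4 B z$ ($Y{\left(z,B \right)} = -7 + \left(z + z\right) \left(B + B\right) = -7 + 2 z 2 B = -7 + 4 B z$)
$X{\left(m \right)} = -1 + \frac{m}{2}$ ($X{\left(m \right)} = -3 + \frac{m + 4}{2} = -3 + \frac{4 + m}{2} = -3 + \left(2 + \frac{m}{2}\right) = -1 + \frac{m}{2}$)
$-103 + X{\left(Y{\left(-5,0 \right)} \right)} = -103 + \left(-1 + \frac{-7 + 4 \cdot 0 \left(-5\right)}{2}\right) = -103 + \left(-1 + \frac{-7 + 0}{2}\right) = -103 + \left(-1 + \frac{1}{2} \left(-7\right)\right) = -103 - \frac{9}{2} = - \frac{215}{2}$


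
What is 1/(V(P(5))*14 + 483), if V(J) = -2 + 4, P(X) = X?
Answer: 1/511 ≈ 0.0019569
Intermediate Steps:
V(J) = 2
1/(V(P(5))*14 + 483) = 1/(2*14 + 483) = 1/(28 + 483) = 1/511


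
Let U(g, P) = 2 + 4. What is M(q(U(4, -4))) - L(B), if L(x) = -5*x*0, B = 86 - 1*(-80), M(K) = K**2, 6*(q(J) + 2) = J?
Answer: 1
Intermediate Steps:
U(g, P) = 6
q(J) = -2 + J/6
B = 166 (B = 86 + 80 = 166)
L(x) = 0
M(q(U(4, -4))) - L(B) = (-2 + (1/6)*6)**2 - 1*0 = (-2 + 1)**2 + 0 = (-1)**2 + 0 = 1 + 0 = 1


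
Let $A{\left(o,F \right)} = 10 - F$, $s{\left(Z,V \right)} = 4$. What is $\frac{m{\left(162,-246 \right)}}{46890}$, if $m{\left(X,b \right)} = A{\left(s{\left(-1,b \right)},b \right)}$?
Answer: $\frac{128}{23445} \approx 0.0054596$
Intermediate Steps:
$m{\left(X,b \right)} = 10 - b$
$\frac{m{\left(162,-246 \right)}}{46890} = \frac{10 - -246}{46890} = \left(10 + 246\right) \frac{1}{46890} = 256 \cdot \frac{1}{46890} = \frac{128}{23445}$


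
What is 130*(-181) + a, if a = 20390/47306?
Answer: -556544895/23653 ≈ -23530.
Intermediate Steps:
a = 10195/23653 (a = 20390*(1/47306) = 10195/23653 ≈ 0.43102)
130*(-181) + a = 130*(-181) + 10195/23653 = -23530 + 10195/23653 = -556544895/23653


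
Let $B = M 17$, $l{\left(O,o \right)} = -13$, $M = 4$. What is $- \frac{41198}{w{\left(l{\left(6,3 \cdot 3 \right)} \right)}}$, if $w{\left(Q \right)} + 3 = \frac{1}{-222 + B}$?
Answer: $\frac{6344492}{463} \approx 13703.0$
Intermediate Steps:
$B = 68$ ($B = 4 \cdot 17 = 68$)
$w{\left(Q \right)} = - \frac{463}{154}$ ($w{\left(Q \right)} = -3 + \frac{1}{-222 + 68} = -3 + \frac{1}{-154} = -3 - \frac{1}{154} = - \frac{463}{154}$)
$- \frac{41198}{w{\left(l{\left(6,3 \cdot 3 \right)} \right)}} = - \frac{41198}{- \frac{463}{154}} = \left(-41198\right) \left(- \frac{154}{463}\right) = \frac{6344492}{463}$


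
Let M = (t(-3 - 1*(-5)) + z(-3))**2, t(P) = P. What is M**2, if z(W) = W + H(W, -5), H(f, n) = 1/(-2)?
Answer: 81/16 ≈ 5.0625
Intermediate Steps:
H(f, n) = -1/2
z(W) = -1/2 + W (z(W) = W - 1/2 = -1/2 + W)
M = 9/4 (M = ((-3 - 1*(-5)) + (-1/2 - 3))**2 = ((-3 + 5) - 7/2)**2 = (2 - 7/2)**2 = (-3/2)**2 = 9/4 ≈ 2.2500)
M**2 = (9/4)**2 = 81/16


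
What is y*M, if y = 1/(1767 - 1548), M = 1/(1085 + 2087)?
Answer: 1/694668 ≈ 1.4395e-6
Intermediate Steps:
M = 1/3172 ≈ 0.00031526
y = 1/219 ≈ 0.0045662
y*M = (1/219)*(1/3172) = 1/694668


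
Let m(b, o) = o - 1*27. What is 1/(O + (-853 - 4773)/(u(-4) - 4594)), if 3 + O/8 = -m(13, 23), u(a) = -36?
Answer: 2315/21333 ≈ 0.10852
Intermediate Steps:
m(b, o) = -27 + o (m(b, o) = o - 27 = -27 + o)
O = 8 (O = -24 + 8*(-(-27 + 23)) = -24 + 8*(-1*(-4)) = -24 + 8*4 = -24 + 32 = 8)
1/(O + (-853 - 4773)/(u(-4) - 4594)) = 1/(8 + (-853 - 4773)/(-36 - 4594)) = 1/(8 - 5626/(-4630)) = 1/(8 - 5626*(-1/4630)) = 1/(8 + 2813/2315) = 1/(21333/2315) = 2315/21333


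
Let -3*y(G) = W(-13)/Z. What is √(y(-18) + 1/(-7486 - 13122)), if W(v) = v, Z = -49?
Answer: I*√5284434/7728 ≈ 0.29746*I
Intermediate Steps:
y(G) = -13/147 (y(G) = -(-13)/(3*(-49)) = -(-13)*(-1)/(3*49) = -⅓*13/49 = -13/147)
√(y(-18) + 1/(-7486 - 13122)) = √(-13/147 + 1/(-7486 - 13122)) = √(-13/147 + 1/(-20608)) = √(-13/147 - 1/20608) = √(-38293/432768) = I*√5284434/7728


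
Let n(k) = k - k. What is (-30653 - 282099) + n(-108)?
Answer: -312752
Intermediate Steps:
n(k) = 0
(-30653 - 282099) + n(-108) = (-30653 - 282099) + 0 = -312752 + 0 = -312752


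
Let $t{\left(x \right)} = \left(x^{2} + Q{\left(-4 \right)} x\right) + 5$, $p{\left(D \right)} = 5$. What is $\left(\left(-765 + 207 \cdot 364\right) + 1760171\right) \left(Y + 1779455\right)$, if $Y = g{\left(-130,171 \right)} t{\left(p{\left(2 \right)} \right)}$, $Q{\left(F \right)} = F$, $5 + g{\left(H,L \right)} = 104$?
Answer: $3266678585530$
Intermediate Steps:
$g{\left(H,L \right)} = 99$ ($g{\left(H,L \right)} = -5 + 104 = 99$)
$t{\left(x \right)} = 5 + x^{2} - 4 x$ ($t{\left(x \right)} = \left(x^{2} - 4 x\right) + 5 = 5 + x^{2} - 4 x$)
$Y = 990$ ($Y = 99 \left(5 + 5^{2} - 20\right) = 99 \left(5 + 25 - 20\right) = 99 \cdot 10 = 990$)
$\left(\left(-765 + 207 \cdot 364\right) + 1760171\right) \left(Y + 1779455\right) = \left(\left(-765 + 207 \cdot 364\right) + 1760171\right) \left(990 + 1779455\right) = \left(\left(-765 + 75348\right) + 1760171\right) 1780445 = \left(74583 + 1760171\right) 1780445 = 1834754 \cdot 1780445 = 3266678585530$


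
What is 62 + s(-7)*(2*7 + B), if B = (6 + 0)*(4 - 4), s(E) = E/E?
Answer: 76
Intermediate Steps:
s(E) = 1
B = 0 (B = 6*0 = 0)
62 + s(-7)*(2*7 + B) = 62 + 1*(2*7 + 0) = 62 + 1*(14 + 0) = 62 + 1*14 = 62 + 14 = 76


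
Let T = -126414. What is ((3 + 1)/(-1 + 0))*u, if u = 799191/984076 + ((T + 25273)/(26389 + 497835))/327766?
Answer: -34329784672167457/10567918578733024 ≈ -3.2485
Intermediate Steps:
u = 34329784672167457/42271674314932096 (u = 799191/984076 + ((-126414 + 25273)/(26389 + 497835))/327766 = 799191*(1/984076) - 101141/524224*(1/327766) = 799191/984076 - 101141*1/524224*(1/327766) = 799191/984076 - 101141/524224*1/327766 = 799191/984076 - 101141/171822803584 = 34329784672167457/42271674314932096 ≈ 0.81212)
((3 + 1)/(-1 + 0))*u = ((3 + 1)/(-1 + 0))*(34329784672167457/42271674314932096) = (4/(-1))*(34329784672167457/42271674314932096) = (4*(-1))*(34329784672167457/42271674314932096) = -4*34329784672167457/42271674314932096 = -34329784672167457/10567918578733024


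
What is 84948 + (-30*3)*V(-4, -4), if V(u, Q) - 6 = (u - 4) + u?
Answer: 85488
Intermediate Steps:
V(u, Q) = 2 + 2*u (V(u, Q) = 6 + ((u - 4) + u) = 6 + ((-4 + u) + u) = 6 + (-4 + 2*u) = 2 + 2*u)
84948 + (-30*3)*V(-4, -4) = 84948 + (-30*3)*(2 + 2*(-4)) = 84948 - 90*(2 - 8) = 84948 - 90*(-6) = 84948 + 540 = 85488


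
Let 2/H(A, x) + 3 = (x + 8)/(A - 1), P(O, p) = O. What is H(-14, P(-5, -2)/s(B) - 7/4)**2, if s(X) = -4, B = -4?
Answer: 16/49 ≈ 0.32653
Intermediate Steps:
H(A, x) = 2/(-3 + (8 + x)/(-1 + A)) (H(A, x) = 2/(-3 + (x + 8)/(A - 1)) = 2/(-3 + (8 + x)/(-1 + A)))
H(-14, P(-5, -2)/s(B) - 7/4)**2 = (2*(-1 - 14)/(11 + (-5/(-4) - 7/4) - 3*(-14)))**2 = (2*(-15)/(11 + (-5*(-1/4) - 7*1/4) + 42))**2 = (2*(-15)/(11 + (5/4 - 7/4) + 42))**2 = (2*(-15)/(11 - 1/2 + 42))**2 = (2*(-15)/(105/2))**2 = (2*(2/105)*(-15))**2 = (-4/7)**2 = 16/49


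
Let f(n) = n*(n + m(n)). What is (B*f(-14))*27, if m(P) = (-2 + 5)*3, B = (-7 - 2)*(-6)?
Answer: 102060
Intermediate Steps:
B = 54 (B = -9*(-6) = 54)
m(P) = 9 (m(P) = 3*3 = 9)
f(n) = n*(9 + n) (f(n) = n*(n + 9) = n*(9 + n))
(B*f(-14))*27 = (54*(-14*(9 - 14)))*27 = (54*(-14*(-5)))*27 = (54*70)*27 = 3780*27 = 102060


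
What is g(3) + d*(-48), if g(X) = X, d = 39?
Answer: -1869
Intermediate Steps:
g(3) + d*(-48) = 3 + 39*(-48) = 3 - 1872 = -1869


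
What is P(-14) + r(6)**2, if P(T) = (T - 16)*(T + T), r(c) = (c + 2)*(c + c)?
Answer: 10056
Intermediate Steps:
r(c) = 2*c*(2 + c) (r(c) = (2 + c)*(2*c) = 2*c*(2 + c))
P(T) = 2*T*(-16 + T) (P(T) = (-16 + T)*(2*T) = 2*T*(-16 + T))
P(-14) + r(6)**2 = 2*(-14)*(-16 - 14) + (2*6*(2 + 6))**2 = 2*(-14)*(-30) + (2*6*8)**2 = 840 + 96**2 = 840 + 9216 = 10056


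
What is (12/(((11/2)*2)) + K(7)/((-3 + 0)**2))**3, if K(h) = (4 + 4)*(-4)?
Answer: -14526784/970299 ≈ -14.971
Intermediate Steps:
K(h) = -32 (K(h) = 8*(-4) = -32)
(12/(((11/2)*2)) + K(7)/((-3 + 0)**2))**3 = (12/(((11/2)*2)) - 32/(-3 + 0)**2)**3 = (12/(((11*(1/2))*2)) - 32/((-3)**2))**3 = (12/(((11/2)*2)) - 32/9)**3 = (12/11 - 32*1/9)**3 = (12*(1/11) - 32/9)**3 = (12/11 - 32/9)**3 = (-244/99)**3 = -14526784/970299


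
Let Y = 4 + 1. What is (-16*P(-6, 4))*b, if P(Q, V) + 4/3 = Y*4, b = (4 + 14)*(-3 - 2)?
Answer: 26880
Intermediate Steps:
Y = 5
b = -90 (b = 18*(-5) = -90)
P(Q, V) = 56/3 (P(Q, V) = -4/3 + 5*4 = -4/3 + 20 = 56/3)
(-16*P(-6, 4))*b = -16*56/3*(-90) = -896/3*(-90) = 26880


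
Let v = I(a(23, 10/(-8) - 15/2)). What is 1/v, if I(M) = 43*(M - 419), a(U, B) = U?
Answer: -1/17028 ≈ -5.8727e-5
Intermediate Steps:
I(M) = -18017 + 43*M (I(M) = 43*(-419 + M) = -18017 + 43*M)
v = -17028 (v = -18017 + 43*23 = -18017 + 989 = -17028)
1/v = 1/(-17028) = -1/17028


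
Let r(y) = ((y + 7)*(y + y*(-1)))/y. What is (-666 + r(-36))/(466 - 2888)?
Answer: 333/1211 ≈ 0.27498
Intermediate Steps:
r(y) = 0 (r(y) = ((7 + y)*(y - y))/y = ((7 + y)*0)/y = 0/y = 0)
(-666 + r(-36))/(466 - 2888) = (-666 + 0)/(466 - 2888) = -666/(-2422) = -666*(-1/2422) = 333/1211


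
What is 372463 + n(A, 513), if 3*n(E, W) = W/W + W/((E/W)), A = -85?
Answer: 94714981/255 ≈ 3.7143e+5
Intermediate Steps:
n(E, W) = 1/3 + W**2/(3*E) (n(E, W) = (W/W + W/((E/W)))/3 = (1 + W*(W/E))/3 = (1 + W**2/E)/3 = 1/3 + W**2/(3*E))
372463 + n(A, 513) = 372463 + (1/3)*(-85 + 513**2)/(-85) = 372463 + (1/3)*(-1/85)*(-85 + 263169) = 372463 + (1/3)*(-1/85)*263084 = 372463 - 263084/255 = 94714981/255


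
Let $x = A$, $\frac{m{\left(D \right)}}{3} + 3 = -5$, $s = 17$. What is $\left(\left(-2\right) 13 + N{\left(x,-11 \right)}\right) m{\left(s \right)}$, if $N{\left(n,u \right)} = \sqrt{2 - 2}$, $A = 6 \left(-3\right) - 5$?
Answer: $624$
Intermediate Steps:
$m{\left(D \right)} = -24$ ($m{\left(D \right)} = -9 + 3 \left(-5\right) = -9 - 15 = -24$)
$A = -23$ ($A = -18 - 5 = -23$)
$x = -23$
$N{\left(n,u \right)} = 0$ ($N{\left(n,u \right)} = \sqrt{0} = 0$)
$\left(\left(-2\right) 13 + N{\left(x,-11 \right)}\right) m{\left(s \right)} = \left(\left(-2\right) 13 + 0\right) \left(-24\right) = \left(-26 + 0\right) \left(-24\right) = \left(-26\right) \left(-24\right) = 624$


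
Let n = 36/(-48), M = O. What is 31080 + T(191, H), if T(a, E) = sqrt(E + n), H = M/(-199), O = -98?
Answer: 31080 + I*sqrt(40795)/398 ≈ 31080.0 + 0.50748*I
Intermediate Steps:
M = -98
n = -3/4 (n = 36*(-1/48) = -3/4 ≈ -0.75000)
H = 98/199 (H = -98/(-199) = -98*(-1/199) = 98/199 ≈ 0.49246)
T(a, E) = sqrt(-3/4 + E) (T(a, E) = sqrt(E - 3/4) = sqrt(-3/4 + E))
31080 + T(191, H) = 31080 + sqrt(-3 + 4*(98/199))/2 = 31080 + sqrt(-3 + 392/199)/2 = 31080 + sqrt(-205/199)/2 = 31080 + (I*sqrt(40795)/199)/2 = 31080 + I*sqrt(40795)/398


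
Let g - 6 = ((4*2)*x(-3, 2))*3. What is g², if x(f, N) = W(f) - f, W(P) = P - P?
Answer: 6084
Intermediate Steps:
W(P) = 0
x(f, N) = -f (x(f, N) = 0 - f = -f)
g = 78 (g = 6 + ((4*2)*(-1*(-3)))*3 = 6 + (8*3)*3 = 6 + 24*3 = 6 + 72 = 78)
g² = 78² = 6084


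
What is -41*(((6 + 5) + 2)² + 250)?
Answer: -17179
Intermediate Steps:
-41*(((6 + 5) + 2)² + 250) = -41*((11 + 2)² + 250) = -41*(13² + 250) = -41*(169 + 250) = -41*419 = -17179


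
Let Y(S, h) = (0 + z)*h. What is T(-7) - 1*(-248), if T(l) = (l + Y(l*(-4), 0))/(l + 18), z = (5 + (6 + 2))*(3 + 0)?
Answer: 2721/11 ≈ 247.36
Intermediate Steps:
z = 39 (z = (5 + 8)*3 = 13*3 = 39)
Y(S, h) = 39*h (Y(S, h) = (0 + 39)*h = 39*h)
T(l) = l/(18 + l) (T(l) = (l + 39*0)/(l + 18) = (l + 0)/(18 + l) = l/(18 + l))
T(-7) - 1*(-248) = -7/(18 - 7) - 1*(-248) = -7/11 + 248 = 2721/11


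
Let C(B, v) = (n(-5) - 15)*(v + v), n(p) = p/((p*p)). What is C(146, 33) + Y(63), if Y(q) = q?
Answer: -4701/5 ≈ -940.20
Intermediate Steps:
n(p) = 1/p (n(p) = p/(p**2) = p/p**2 = 1/p)
C(B, v) = -152*v/5 (C(B, v) = (1/(-5) - 15)*(v + v) = (-1/5 - 15)*(2*v) = -152*v/5)
C(146, 33) + Y(63) = -152/5*33 + 63 = -5016/5 + 63 = -4701/5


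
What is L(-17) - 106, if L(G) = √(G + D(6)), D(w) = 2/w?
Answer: -106 + 5*I*√6/3 ≈ -106.0 + 4.0825*I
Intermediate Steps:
L(G) = √(⅓ + G) (L(G) = √(G + 2/6) = √(G + 2*(⅙)) = √(G + ⅓) = √(⅓ + G))
L(-17) - 106 = √(3 + 9*(-17))/3 - 106 = √(3 - 153)/3 - 106 = √(-150)/3 - 106 = (5*I*√6)/3 - 106 = 5*I*√6/3 - 106 = -106 + 5*I*√6/3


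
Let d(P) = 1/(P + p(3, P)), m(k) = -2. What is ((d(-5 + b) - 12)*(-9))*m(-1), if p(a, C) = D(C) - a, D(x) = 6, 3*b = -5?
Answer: -2430/11 ≈ -220.91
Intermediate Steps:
b = -5/3 (b = (1/3)*(-5) = -5/3 ≈ -1.6667)
p(a, C) = 6 - a
d(P) = 1/(3 + P) (d(P) = 1/(P + (6 - 1*3)) = 1/(P + (6 - 3)) = 1/(P + 3) = 1/(3 + P))
((d(-5 + b) - 12)*(-9))*m(-1) = ((1/(3 + (-5 - 5/3)) - 12)*(-9))*(-2) = ((1/(3 - 20/3) - 12)*(-9))*(-2) = ((1/(-11/3) - 12)*(-9))*(-2) = ((-3/11 - 12)*(-9))*(-2) = -135/11*(-9)*(-2) = (1215/11)*(-2) = -2430/11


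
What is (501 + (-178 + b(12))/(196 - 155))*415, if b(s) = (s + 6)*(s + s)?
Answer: 8629925/41 ≈ 2.1049e+5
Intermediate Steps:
b(s) = 2*s*(6 + s) (b(s) = (6 + s)*(2*s) = 2*s*(6 + s))
(501 + (-178 + b(12))/(196 - 155))*415 = (501 + (-178 + 2*12*(6 + 12))/(196 - 155))*415 = (501 + (-178 + 2*12*18)/41)*415 = (501 + (-178 + 432)*(1/41))*415 = (501 + 254*(1/41))*415 = (501 + 254/41)*415 = (20795/41)*415 = 8629925/41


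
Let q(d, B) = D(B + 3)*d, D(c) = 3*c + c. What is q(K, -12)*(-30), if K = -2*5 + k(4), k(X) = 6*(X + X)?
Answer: 41040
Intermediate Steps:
k(X) = 12*X (k(X) = 6*(2*X) = 12*X)
D(c) = 4*c
K = 38 (K = -2*5 + 12*4 = -10 + 48 = 38)
q(d, B) = d*(12 + 4*B) (q(d, B) = (4*(B + 3))*d = (4*(3 + B))*d = (12 + 4*B)*d = d*(12 + 4*B))
q(K, -12)*(-30) = (4*38*(3 - 12))*(-30) = (4*38*(-9))*(-30) = -1368*(-30) = 41040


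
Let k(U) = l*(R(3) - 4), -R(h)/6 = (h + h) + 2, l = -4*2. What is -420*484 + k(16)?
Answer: -202864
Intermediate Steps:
l = -8
R(h) = -12 - 12*h (R(h) = -6*((h + h) + 2) = -6*(2*h + 2) = -6*(2 + 2*h) = -12 - 12*h)
k(U) = 416 (k(U) = -8*((-12 - 12*3) - 4) = -8*((-12 - 36) - 4) = -8*(-48 - 4) = -8*(-52) = 416)
-420*484 + k(16) = -420*484 + 416 = -203280 + 416 = -202864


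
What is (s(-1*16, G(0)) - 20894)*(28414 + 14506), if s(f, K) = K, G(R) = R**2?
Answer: -896770480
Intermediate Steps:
(s(-1*16, G(0)) - 20894)*(28414 + 14506) = (0**2 - 20894)*(28414 + 14506) = (0 - 20894)*42920 = -20894*42920 = -896770480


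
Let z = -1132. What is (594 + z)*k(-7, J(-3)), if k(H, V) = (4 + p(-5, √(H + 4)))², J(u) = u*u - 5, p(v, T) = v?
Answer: -538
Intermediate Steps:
J(u) = -5 + u² (J(u) = u² - 5 = -5 + u²)
k(H, V) = 1 (k(H, V) = (4 - 5)² = (-1)² = 1)
(594 + z)*k(-7, J(-3)) = (594 - 1132)*1 = -538*1 = -538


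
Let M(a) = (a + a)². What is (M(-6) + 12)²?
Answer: 24336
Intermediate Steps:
M(a) = 4*a² (M(a) = (2*a)² = 4*a²)
(M(-6) + 12)² = (4*(-6)² + 12)² = (4*36 + 12)² = (144 + 12)² = 156² = 24336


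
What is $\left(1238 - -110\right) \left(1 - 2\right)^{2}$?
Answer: $1348$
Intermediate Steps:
$\left(1238 - -110\right) \left(1 - 2\right)^{2} = \left(1238 + 110\right) \left(-1\right)^{2} = 1348 \cdot 1 = 1348$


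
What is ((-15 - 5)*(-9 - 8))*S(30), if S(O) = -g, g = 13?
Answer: -4420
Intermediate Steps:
S(O) = -13 (S(O) = -1*13 = -13)
((-15 - 5)*(-9 - 8))*S(30) = ((-15 - 5)*(-9 - 8))*(-13) = -20*(-17)*(-13) = 340*(-13) = -4420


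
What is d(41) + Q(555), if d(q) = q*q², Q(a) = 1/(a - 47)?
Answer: 35011869/508 ≈ 68921.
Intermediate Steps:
Q(a) = 1/(-47 + a)
d(q) = q³
d(41) + Q(555) = 41³ + 1/(-47 + 555) = 68921 + 1/508 = 35011869/508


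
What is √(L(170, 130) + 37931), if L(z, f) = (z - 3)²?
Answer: 2*√16455 ≈ 256.55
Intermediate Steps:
L(z, f) = (-3 + z)²
√(L(170, 130) + 37931) = √((-3 + 170)² + 37931) = √(167² + 37931) = √(27889 + 37931) = √65820 = 2*√16455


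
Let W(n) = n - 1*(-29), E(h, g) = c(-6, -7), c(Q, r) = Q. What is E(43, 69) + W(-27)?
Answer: -4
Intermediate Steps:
E(h, g) = -6
W(n) = 29 + n (W(n) = n + 29 = 29 + n)
E(43, 69) + W(-27) = -6 + (29 - 27) = -6 + 2 = -4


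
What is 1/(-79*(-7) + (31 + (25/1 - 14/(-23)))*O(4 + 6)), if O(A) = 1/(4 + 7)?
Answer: 253/141211 ≈ 0.0017916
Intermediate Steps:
O(A) = 1/11
1/(-79*(-7) + (31 + (25/1 - 14/(-23)))*O(4 + 6)) = 1/(-79*(-7) + (31 + (25/1 - 14/(-23)))*(1/11)) = 1/(553 + (31 + (25*1 - 14*(-1/23)))*(1/11)) = 1/(553 + (31 + (25 + 14/23))*(1/11)) = 1/(553 + (31 + 589/23)*(1/11)) = 1/(553 + (1302/23)*(1/11)) = 1/(553 + 1302/253) = 1/(141211/253) = 253/141211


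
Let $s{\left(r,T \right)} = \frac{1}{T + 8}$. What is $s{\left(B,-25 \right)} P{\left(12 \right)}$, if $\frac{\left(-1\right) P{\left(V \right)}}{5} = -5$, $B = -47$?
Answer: $- \frac{25}{17} \approx -1.4706$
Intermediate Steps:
$P{\left(V \right)} = 25$ ($P{\left(V \right)} = \left(-5\right) \left(-5\right) = 25$)
$s{\left(r,T \right)} = \frac{1}{8 + T}$
$s{\left(B,-25 \right)} P{\left(12 \right)} = \frac{1}{8 - 25} \cdot 25 = \frac{1}{-17} \cdot 25 = \left(- \frac{1}{17}\right) 25 = - \frac{25}{17}$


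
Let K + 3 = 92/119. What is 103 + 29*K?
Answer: 4572/119 ≈ 38.420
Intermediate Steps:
K = -265/119 (K = -3 + 92/119 = -265/119 ≈ -2.2269)
103 + 29*K = 103 + 29*(-265/119) = 103 - 7685/119 = 4572/119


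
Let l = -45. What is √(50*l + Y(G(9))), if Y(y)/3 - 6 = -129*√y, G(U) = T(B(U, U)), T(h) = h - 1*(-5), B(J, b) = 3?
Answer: 3*√(-248 - 86*√2) ≈ 57.677*I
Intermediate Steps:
T(h) = 5 + h (T(h) = h + 5 = 5 + h)
G(U) = 8 (G(U) = 5 + 3 = 8)
Y(y) = 18 - 387*√y (Y(y) = 18 + 3*(-129*√y) = 18 - 387*√y)
√(50*l + Y(G(9))) = √(50*(-45) + (18 - 774*√2)) = √(-2250 + (18 - 774*√2)) = √(-2232 - 774*√2)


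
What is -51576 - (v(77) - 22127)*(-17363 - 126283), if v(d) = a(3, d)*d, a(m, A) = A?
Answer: -2326829484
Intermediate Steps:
v(d) = d² (v(d) = d*d = d²)
-51576 - (v(77) - 22127)*(-17363 - 126283) = -51576 - (77² - 22127)*(-17363 - 126283) = -51576 - (5929 - 22127)*(-143646) = -51576 - (-16198)*(-143646) = -51576 - 1*2326777908 = -51576 - 2326777908 = -2326829484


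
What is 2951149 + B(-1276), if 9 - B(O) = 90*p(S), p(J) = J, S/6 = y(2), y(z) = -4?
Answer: 2953318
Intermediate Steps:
S = -24 (S = 6*(-4) = -24)
B(O) = 2169 (B(O) = 9 - 90*(-24) = 9 - 1*(-2160) = 9 + 2160 = 2169)
2951149 + B(-1276) = 2951149 + 2169 = 2953318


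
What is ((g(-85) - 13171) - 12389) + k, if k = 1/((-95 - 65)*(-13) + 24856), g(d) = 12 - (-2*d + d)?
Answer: -690450487/26936 ≈ -25633.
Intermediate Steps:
g(d) = 12 + d (g(d) = 12 - (-1)*d = 12 + d)
k = 1/26936 (k = 1/(-160*(-13) + 24856) = 1/(2080 + 24856) = 1/26936 ≈ 3.7125e-5)
((g(-85) - 13171) - 12389) + k = (((12 - 85) - 13171) - 12389) + 1/26936 = ((-73 - 13171) - 12389) + 1/26936 = (-13244 - 12389) + 1/26936 = -25633 + 1/26936 = -690450487/26936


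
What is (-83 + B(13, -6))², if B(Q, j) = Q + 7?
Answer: 3969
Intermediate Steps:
B(Q, j) = 7 + Q
(-83 + B(13, -6))² = (-83 + (7 + 13))² = (-83 + 20)² = (-63)² = 3969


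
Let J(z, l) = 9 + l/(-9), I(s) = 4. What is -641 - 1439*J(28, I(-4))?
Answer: -116572/9 ≈ -12952.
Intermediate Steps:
J(z, l) = 9 - l/9 (J(z, l) = 9 + l*(-⅑) = 9 - l/9)
-641 - 1439*J(28, I(-4)) = -641 - 1439*(9 - ⅑*4) = -641 - 1439*(9 - 4/9) = -641 - 1439*77/9 = -641 - 110803/9 = -116572/9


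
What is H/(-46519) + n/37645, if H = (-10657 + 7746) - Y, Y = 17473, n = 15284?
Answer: 1478352076/1751207755 ≈ 0.84419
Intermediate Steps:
H = -20384 (H = (-10657 + 7746) - 1*17473 = -2911 - 17473 = -20384)
H/(-46519) + n/37645 = -20384/(-46519) + 15284/37645 = -20384*(-1/46519) + 15284*(1/37645) = 20384/46519 + 15284/37645 = 1478352076/1751207755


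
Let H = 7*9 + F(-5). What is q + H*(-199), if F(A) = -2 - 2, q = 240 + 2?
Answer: -11499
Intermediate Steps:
q = 242
F(A) = -4
H = 59 (H = 7*9 - 4 = 63 - 4 = 59)
q + H*(-199) = 242 + 59*(-199) = 242 - 11741 = -11499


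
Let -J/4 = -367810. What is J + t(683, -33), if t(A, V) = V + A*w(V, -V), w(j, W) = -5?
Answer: 1467792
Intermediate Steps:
t(A, V) = V - 5*A (t(A, V) = V + A*(-5) = V - 5*A)
J = 1471240 (J = -4*(-367810) = 1471240)
J + t(683, -33) = 1471240 + (-33 - 5*683) = 1471240 + (-33 - 3415) = 1471240 - 3448 = 1467792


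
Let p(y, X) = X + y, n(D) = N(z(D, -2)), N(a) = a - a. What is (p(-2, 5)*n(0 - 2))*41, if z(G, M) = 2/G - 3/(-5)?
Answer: 0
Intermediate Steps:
z(G, M) = 3/5 + 2/G (z(G, M) = 2/G - 3*(-1/5) = 2/G + 3/5 = 3/5 + 2/G)
N(a) = 0
n(D) = 0
(p(-2, 5)*n(0 - 2))*41 = ((5 - 2)*0)*41 = (3*0)*41 = 0*41 = 0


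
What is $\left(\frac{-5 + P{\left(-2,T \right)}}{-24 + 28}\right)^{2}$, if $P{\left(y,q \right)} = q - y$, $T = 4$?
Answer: $\frac{1}{16} \approx 0.0625$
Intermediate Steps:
$\left(\frac{-5 + P{\left(-2,T \right)}}{-24 + 28}\right)^{2} = \left(\frac{-5 + \left(4 - -2\right)}{-24 + 28}\right)^{2} = \left(\frac{-5 + \left(4 + 2\right)}{4}\right)^{2} = \left(\left(-5 + 6\right) \frac{1}{4}\right)^{2} = \left(1 \cdot \frac{1}{4}\right)^{2} = \left(\frac{1}{4}\right)^{2} = \frac{1}{16}$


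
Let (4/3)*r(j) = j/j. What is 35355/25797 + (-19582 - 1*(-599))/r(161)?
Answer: -652903913/25797 ≈ -25309.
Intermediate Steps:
r(j) = 3/4 (r(j) = 3*(j/j)/4 = (3/4)*1 = 3/4)
35355/25797 + (-19582 - 1*(-599))/r(161) = 35355/25797 + (-19582 - 1*(-599))/(3/4) = 35355*(1/25797) + (-19582 + 599)*(4/3) = 11785/8599 - 18983*4/3 = 11785/8599 - 75932/3 = -652903913/25797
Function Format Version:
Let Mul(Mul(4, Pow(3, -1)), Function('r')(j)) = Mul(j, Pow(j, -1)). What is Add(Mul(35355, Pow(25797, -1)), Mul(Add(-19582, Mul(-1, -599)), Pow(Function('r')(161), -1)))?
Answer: Rational(-652903913, 25797) ≈ -25309.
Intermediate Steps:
Function('r')(j) = Rational(3, 4) (Function('r')(j) = Mul(Rational(3, 4), Mul(j, Pow(j, -1))) = Mul(Rational(3, 4), 1) = Rational(3, 4))
Add(Mul(35355, Pow(25797, -1)), Mul(Add(-19582, Mul(-1, -599)), Pow(Function('r')(161), -1))) = Add(Mul(35355, Pow(25797, -1)), Mul(Add(-19582, Mul(-1, -599)), Pow(Rational(3, 4), -1))) = Add(Mul(35355, Rational(1, 25797)), Mul(Add(-19582, 599), Rational(4, 3))) = Add(Rational(11785, 8599), Mul(-18983, Rational(4, 3))) = Add(Rational(11785, 8599), Rational(-75932, 3)) = Rational(-652903913, 25797)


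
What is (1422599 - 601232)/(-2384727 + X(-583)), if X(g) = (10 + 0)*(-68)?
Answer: -821367/2385407 ≈ -0.34433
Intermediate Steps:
X(g) = -680 (X(g) = 10*(-68) = -680)
(1422599 - 601232)/(-2384727 + X(-583)) = (1422599 - 601232)/(-2384727 - 680) = 821367/(-2385407) = 821367*(-1/2385407) = -821367/2385407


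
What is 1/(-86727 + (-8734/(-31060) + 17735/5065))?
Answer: -15731890/1364320115349 ≈ -1.1531e-5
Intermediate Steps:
1/(-86727 + (-8734/(-31060) + 17735/5065)) = 1/(-86727 + (-8734*(-1/31060) + 17735*(1/5065))) = 1/(-86727 + (4367/15530 + 3547/1013)) = 1/(-86727 + 59508681/15731890) = 1/(-1364320115349/15731890) = -15731890/1364320115349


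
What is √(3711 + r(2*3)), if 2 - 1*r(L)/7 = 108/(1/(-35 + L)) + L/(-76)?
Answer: √37037954/38 ≈ 160.15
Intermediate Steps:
r(L) = 26474 - 57449*L/76 (r(L) = 14 - 7*(108/(1/(-35 + L)) + L/(-76)) = 14 - 7*(108*(-35 + L) + L*(-1/76)) = 14 - 7*((-3780 + 108*L) - L/76) = 14 - 7*(-3780 + 8207*L/76) = 14 + (26460 - 57449*L/76) = 26474 - 57449*L/76)
√(3711 + r(2*3)) = √(3711 + (26474 - 57449*3/38)) = √(3711 + (26474 - 57449/76*6)) = √(3711 + (26474 - 172347/38)) = √(3711 + 833665/38) = √(974683/38) = √37037954/38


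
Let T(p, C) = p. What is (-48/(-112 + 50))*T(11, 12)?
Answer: 264/31 ≈ 8.5161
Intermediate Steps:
(-48/(-112 + 50))*T(11, 12) = -48/(-112 + 50)*11 = -48/(-62)*11 = -48*(-1/62)*11 = (24/31)*11 = 264/31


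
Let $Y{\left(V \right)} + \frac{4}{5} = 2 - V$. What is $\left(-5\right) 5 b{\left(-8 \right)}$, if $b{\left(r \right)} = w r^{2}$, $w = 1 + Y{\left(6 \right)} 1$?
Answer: $6080$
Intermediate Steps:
$Y{\left(V \right)} = \frac{6}{5} - V$ ($Y{\left(V \right)} = - \frac{4}{5} - \left(-2 + V\right) = \frac{6}{5} - V$)
$w = - \frac{19}{5}$ ($w = 1 + \left(\frac{6}{5} - 6\right) 1 = 1 - \frac{24}{5} = - \frac{19}{5} \approx -3.8$)
$b{\left(r \right)} = - \frac{19 r^{2}}{5}$
$\left(-5\right) 5 b{\left(-8 \right)} = \left(-5\right) 5 \left(- \frac{19 \left(-8\right)^{2}}{5}\right) = - 25 \left(\left(- \frac{19}{5}\right) 64\right) = \left(-25\right) \left(- \frac{1216}{5}\right) = 6080$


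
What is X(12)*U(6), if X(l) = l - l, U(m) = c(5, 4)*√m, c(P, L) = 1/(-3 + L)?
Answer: 0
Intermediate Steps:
U(m) = √m (U(m) = √m/(-3 + 4) = √m/1 = 1*√m = √m)
X(l) = 0
X(12)*U(6) = 0*√6 = 0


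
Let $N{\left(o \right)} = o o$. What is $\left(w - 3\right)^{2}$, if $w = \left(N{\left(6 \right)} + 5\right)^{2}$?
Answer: $2815684$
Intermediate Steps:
$N{\left(o \right)} = o^{2}$
$w = 1681$ ($w = \left(6^{2} + 5\right)^{2} = \left(36 + 5\right)^{2} = 41^{2} = 1681$)
$\left(w - 3\right)^{2} = \left(1681 - 3\right)^{2} = 1678^{2} = 2815684$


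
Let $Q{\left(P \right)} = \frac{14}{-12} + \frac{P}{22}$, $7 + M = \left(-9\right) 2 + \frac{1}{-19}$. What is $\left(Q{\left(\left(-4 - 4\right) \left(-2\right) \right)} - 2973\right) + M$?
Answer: $- \frac{3760109}{1254} \approx -2998.5$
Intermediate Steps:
$M = - \frac{476}{19}$ ($M = -7 + \left(\left(-9\right) 2 + \frac{1}{-19}\right) = -7 - \frac{343}{19} = - \frac{476}{19} \approx -25.053$)
$Q{\left(P \right)} = - \frac{7}{6} + \frac{P}{22}$ ($Q{\left(P \right)} = 14 \left(- \frac{1}{12}\right) + P \frac{1}{22} = - \frac{7}{6} + \frac{P}{22}$)
$\left(Q{\left(\left(-4 - 4\right) \left(-2\right) \right)} - 2973\right) + M = \left(\left(- \frac{7}{6} + \frac{\left(-4 - 4\right) \left(-2\right)}{22}\right) - 2973\right) - \frac{476}{19} = \left(\left(- \frac{7}{6} + \frac{\left(-8\right) \left(-2\right)}{22}\right) - 2973\right) - \frac{476}{19} = \left(\left(- \frac{7}{6} + \frac{1}{22} \cdot 16\right) - 2973\right) - \frac{476}{19} = \left(\left(- \frac{7}{6} + \frac{8}{11}\right) - 2973\right) - \frac{476}{19} = \left(- \frac{29}{66} - 2973\right) - \frac{476}{19} = - \frac{196247}{66} - \frac{476}{19} = - \frac{3760109}{1254}$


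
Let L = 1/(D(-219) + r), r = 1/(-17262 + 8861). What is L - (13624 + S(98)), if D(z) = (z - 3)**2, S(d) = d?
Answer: -5681386656125/414034883 ≈ -13722.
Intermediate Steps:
D(z) = (-3 + z)**2
r = -1/8401 (r = 1/(-8401) = -1/8401 ≈ -0.00011903)
L = 8401/414034883 (L = 1/((-3 - 219)**2 - 1/8401) = 1/((-222)**2 - 1/8401) = 1/(49284 - 1/8401) = 1/(414034883/8401) = 8401/414034883 ≈ 2.0291e-5)
L - (13624 + S(98)) = 8401/414034883 - (13624 + 98) = 8401/414034883 - 1*13722 = 8401/414034883 - 13722 = -5681386656125/414034883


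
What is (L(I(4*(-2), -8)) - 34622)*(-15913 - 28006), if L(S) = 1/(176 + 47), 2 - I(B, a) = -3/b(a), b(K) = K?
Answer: 339085642895/223 ≈ 1.5206e+9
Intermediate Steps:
I(B, a) = 2 + 3/a (I(B, a) = 2 - (-3)/a = 2 + 3/a)
L(S) = 1/223
(L(I(4*(-2), -8)) - 34622)*(-15913 - 28006) = (1/223 - 34622)*(-15913 - 28006) = -7720705/223*(-43919) = 339085642895/223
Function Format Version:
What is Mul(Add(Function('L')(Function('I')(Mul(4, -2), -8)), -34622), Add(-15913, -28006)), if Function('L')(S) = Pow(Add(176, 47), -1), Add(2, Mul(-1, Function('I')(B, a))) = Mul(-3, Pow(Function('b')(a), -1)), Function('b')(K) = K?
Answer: Rational(339085642895, 223) ≈ 1.5206e+9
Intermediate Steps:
Function('I')(B, a) = Add(2, Mul(3, Pow(a, -1))) (Function('I')(B, a) = Add(2, Mul(-1, Mul(-3, Pow(a, -1)))) = Add(2, Mul(3, Pow(a, -1))))
Function('L')(S) = Rational(1, 223) (Function('L')(S) = Pow(223, -1) = Rational(1, 223))
Mul(Add(Function('L')(Function('I')(Mul(4, -2), -8)), -34622), Add(-15913, -28006)) = Mul(Add(Rational(1, 223), -34622), Add(-15913, -28006)) = Mul(Rational(-7720705, 223), -43919) = Rational(339085642895, 223)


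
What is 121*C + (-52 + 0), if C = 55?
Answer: 6603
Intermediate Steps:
121*C + (-52 + 0) = 121*55 + (-52 + 0) = 6655 - 52 = 6603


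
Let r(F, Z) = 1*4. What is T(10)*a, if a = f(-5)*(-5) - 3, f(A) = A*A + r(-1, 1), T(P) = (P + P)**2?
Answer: -59200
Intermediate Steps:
r(F, Z) = 4
T(P) = 4*P**2 (T(P) = (2*P)**2 = 4*P**2)
f(A) = 4 + A**2 (f(A) = A*A + 4 = A**2 + 4 = 4 + A**2)
a = -148 (a = (4 + (-5)**2)*(-5) - 3 = (4 + 25)*(-5) - 3 = 29*(-5) - 3 = -145 - 3 = -148)
T(10)*a = (4*10**2)*(-148) = (4*100)*(-148) = 400*(-148) = -59200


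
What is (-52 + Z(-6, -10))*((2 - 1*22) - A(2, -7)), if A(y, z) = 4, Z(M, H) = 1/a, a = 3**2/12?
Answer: 1216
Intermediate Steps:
a = 3/4 (a = 9*(1/12) = 3/4 ≈ 0.75000)
Z(M, H) = 4/3 (Z(M, H) = 1/(3/4) = 4/3)
(-52 + Z(-6, -10))*((2 - 1*22) - A(2, -7)) = (-52 + 4/3)*((2 - 1*22) - 1*4) = -152*((2 - 22) - 4)/3 = -152*(-20 - 4)/3 = -152/3*(-24) = 1216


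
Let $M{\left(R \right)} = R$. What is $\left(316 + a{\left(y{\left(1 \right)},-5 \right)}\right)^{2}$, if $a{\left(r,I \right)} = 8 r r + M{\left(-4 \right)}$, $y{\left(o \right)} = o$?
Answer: $102400$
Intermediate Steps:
$a{\left(r,I \right)} = -4 + 8 r^{2}$ ($a{\left(r,I \right)} = 8 r r - 4 = 8 r^{2} - 4 = -4 + 8 r^{2}$)
$\left(316 + a{\left(y{\left(1 \right)},-5 \right)}\right)^{2} = \left(316 - \left(4 - 8 \cdot 1^{2}\right)\right)^{2} = \left(316 + \left(-4 + 8 \cdot 1\right)\right)^{2} = \left(316 + \left(-4 + 8\right)\right)^{2} = \left(316 + 4\right)^{2} = 320^{2} = 102400$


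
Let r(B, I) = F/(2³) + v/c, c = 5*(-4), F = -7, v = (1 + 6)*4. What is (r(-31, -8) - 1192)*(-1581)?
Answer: 75525951/40 ≈ 1.8881e+6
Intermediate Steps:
v = 28 (v = 7*4 = 28)
c = -20
r(B, I) = -91/40 (r(B, I) = -7/(2³) + 28/(-20) = -7/8 + 28*(-1/20) = -7*⅛ - 7/5 = -7/8 - 7/5 = -91/40)
(r(-31, -8) - 1192)*(-1581) = (-91/40 - 1192)*(-1581) = -47771/40*(-1581) = 75525951/40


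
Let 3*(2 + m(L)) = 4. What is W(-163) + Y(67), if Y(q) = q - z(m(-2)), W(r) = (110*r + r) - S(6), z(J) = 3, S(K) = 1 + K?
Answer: -18036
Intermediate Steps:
m(L) = -⅔ (m(L) = -2 + (⅓)*4 = -2 + 4/3 = -⅔)
W(r) = -7 + 111*r (W(r) = (110*r + r) - (1 + 6) = 111*r - 1*7 = 111*r - 7 = -7 + 111*r)
Y(q) = -3 + q (Y(q) = q - 1*3 = q - 3 = -3 + q)
W(-163) + Y(67) = (-7 + 111*(-163)) + (-3 + 67) = (-7 - 18093) + 64 = -18100 + 64 = -18036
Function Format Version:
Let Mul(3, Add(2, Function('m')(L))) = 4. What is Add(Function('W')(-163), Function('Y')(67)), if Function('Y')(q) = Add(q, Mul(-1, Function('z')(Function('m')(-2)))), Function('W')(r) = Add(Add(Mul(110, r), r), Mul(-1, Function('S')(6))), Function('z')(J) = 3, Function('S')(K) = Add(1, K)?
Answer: -18036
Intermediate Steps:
Function('m')(L) = Rational(-2, 3) (Function('m')(L) = Add(-2, Mul(Rational(1, 3), 4)) = Add(-2, Rational(4, 3)) = Rational(-2, 3))
Function('W')(r) = Add(-7, Mul(111, r)) (Function('W')(r) = Add(Add(Mul(110, r), r), Mul(-1, Add(1, 6))) = Add(Mul(111, r), Mul(-1, 7)) = Add(Mul(111, r), -7) = Add(-7, Mul(111, r)))
Function('Y')(q) = Add(-3, q) (Function('Y')(q) = Add(q, Mul(-1, 3)) = Add(q, -3) = Add(-3, q))
Add(Function('W')(-163), Function('Y')(67)) = Add(Add(-7, Mul(111, -163)), Add(-3, 67)) = Add(Add(-7, -18093), 64) = Add(-18100, 64) = -18036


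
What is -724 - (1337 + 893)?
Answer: -2954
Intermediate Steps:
-724 - (1337 + 893) = -724 - 1*2230 = -724 - 2230 = -2954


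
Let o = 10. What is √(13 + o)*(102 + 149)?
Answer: 251*√23 ≈ 1203.8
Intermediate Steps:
√(13 + o)*(102 + 149) = √(13 + 10)*(102 + 149) = √23*251 = 251*√23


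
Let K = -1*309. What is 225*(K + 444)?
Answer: 30375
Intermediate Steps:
K = -309
225*(K + 444) = 225*(-309 + 444) = 225*135 = 30375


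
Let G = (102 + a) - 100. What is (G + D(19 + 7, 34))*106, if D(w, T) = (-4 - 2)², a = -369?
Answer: -35086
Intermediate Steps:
G = -367 (G = (102 - 369) - 100 = -267 - 100 = -367)
D(w, T) = 36 (D(w, T) = (-6)² = 36)
(G + D(19 + 7, 34))*106 = (-367 + 36)*106 = -331*106 = -35086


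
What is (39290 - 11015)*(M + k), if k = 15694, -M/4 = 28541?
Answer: -2784239250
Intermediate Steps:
M = -114164 (M = -4*28541 = -114164)
(39290 - 11015)*(M + k) = (39290 - 11015)*(-114164 + 15694) = 28275*(-98470) = -2784239250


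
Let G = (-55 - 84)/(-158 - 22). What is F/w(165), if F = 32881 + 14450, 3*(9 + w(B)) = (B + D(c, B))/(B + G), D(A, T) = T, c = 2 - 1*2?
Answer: -52307767/9213 ≈ -5677.6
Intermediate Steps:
c = 0 (c = 2 - 2 = 0)
G = 139/180 (G = -139/(-180) = -139*(-1/180) = 139/180 ≈ 0.77222)
w(B) = -9 + 2*B/(3*(139/180 + B)) (w(B) = -9 + ((B + B)/(B + 139/180))/3 = -9 + ((2*B)/(139/180 + B))/3 = -9 + (2*B/(139/180 + B))/3 = -9 + 2*B/(3*(139/180 + B)))
F = 47331
F/w(165) = 47331/((3*(-417 - 500*165)/(139 + 180*165))) = 47331/((3*(-417 - 82500)/(139 + 29700))) = 47331/((3*(-82917)/29839)) = 47331/((3*(1/29839)*(-82917))) = 47331/(-248751/29839) = 47331*(-29839/248751) = -52307767/9213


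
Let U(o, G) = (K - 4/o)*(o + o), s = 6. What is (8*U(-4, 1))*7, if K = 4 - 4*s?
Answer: 8512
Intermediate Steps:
K = -20 (K = 4 - 4*6 = 4 - 24 = -20)
U(o, G) = 2*o*(-20 - 4/o) (U(o, G) = (-20 - 4/o)*(o + o) = (-20 - 4/o)*(2*o) = 2*o*(-20 - 4/o))
(8*U(-4, 1))*7 = (8*(-8 - 40*(-4)))*7 = (8*(-8 + 160))*7 = (8*152)*7 = 1216*7 = 8512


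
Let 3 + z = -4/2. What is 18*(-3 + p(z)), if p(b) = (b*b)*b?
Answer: -2304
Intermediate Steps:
z = -5 (z = -3 - 4/2 = -3 - 4*1/2 = -3 - 2 = -5)
p(b) = b**3 (p(b) = b**2*b = b**3)
18*(-3 + p(z)) = 18*(-3 + (-5)**3) = 18*(-3 - 125) = 18*(-128) = -2304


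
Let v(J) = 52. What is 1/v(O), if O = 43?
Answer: 1/52 ≈ 0.019231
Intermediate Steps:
1/v(O) = 1/52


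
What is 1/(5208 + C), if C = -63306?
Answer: -1/58098 ≈ -1.7212e-5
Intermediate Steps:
1/(5208 + C) = 1/(5208 - 63306) = 1/(-58098) = -1/58098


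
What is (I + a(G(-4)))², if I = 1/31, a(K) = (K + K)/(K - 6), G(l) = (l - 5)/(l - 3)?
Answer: 30625/116281 ≈ 0.26337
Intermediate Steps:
G(l) = (-5 + l)/(-3 + l)
a(K) = 2*K/(-6 + K) (a(K) = (2*K)/(-6 + K) = 2*K/(-6 + K))
I = 1/31 ≈ 0.032258
(I + a(G(-4)))² = (1/31 + 2*((-5 - 4)/(-3 - 4))/(-6 + (-5 - 4)/(-3 - 4)))² = (1/31 + 2*(-9/(-7))/(-6 - 9/(-7)))² = (1/31 + 2*(-⅐*(-9))/(-6 - ⅐*(-9)))² = (1/31 + 2*(9/7)/(-6 + 9/7))² = (1/31 + 2*(9/7)/(-33/7))² = (1/31 + 2*(9/7)*(-7/33))² = (1/31 - 6/11)² = (-175/341)² = 30625/116281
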